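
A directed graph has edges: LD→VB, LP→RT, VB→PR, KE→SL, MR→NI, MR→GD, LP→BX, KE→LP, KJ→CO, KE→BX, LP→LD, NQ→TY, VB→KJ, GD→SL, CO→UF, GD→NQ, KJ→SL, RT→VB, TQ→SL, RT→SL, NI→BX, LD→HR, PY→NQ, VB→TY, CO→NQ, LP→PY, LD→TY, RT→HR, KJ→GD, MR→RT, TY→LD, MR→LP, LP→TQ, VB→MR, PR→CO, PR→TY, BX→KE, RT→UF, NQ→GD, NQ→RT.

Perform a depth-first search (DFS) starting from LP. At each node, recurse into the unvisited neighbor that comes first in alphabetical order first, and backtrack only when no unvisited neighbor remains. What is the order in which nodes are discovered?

LP, BX, KE, SL, LD, HR, TY, VB, KJ, CO, NQ, GD, RT, UF, MR, NI, PR, PY, TQ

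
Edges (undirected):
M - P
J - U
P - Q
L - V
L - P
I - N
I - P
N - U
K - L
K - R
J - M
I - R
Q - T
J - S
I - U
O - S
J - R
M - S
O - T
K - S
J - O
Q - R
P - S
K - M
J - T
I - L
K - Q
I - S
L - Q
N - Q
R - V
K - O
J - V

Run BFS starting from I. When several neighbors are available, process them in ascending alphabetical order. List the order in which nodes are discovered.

Visit I; enqueue L, N, P, R, S, U → queue [L, N, P, R, S, U]
Visit L; enqueue K, Q, V → queue [N, P, R, S, U, K, Q, V]
Visit N → queue [P, R, S, U, K, Q, V]
Visit P; enqueue M → queue [R, S, U, K, Q, V, M]
Visit R; enqueue J → queue [S, U, K, Q, V, M, J]
Visit S; enqueue O → queue [U, K, Q, V, M, J, O]
Visit U → queue [K, Q, V, M, J, O]
Visit K → queue [Q, V, M, J, O]
Visit Q; enqueue T → queue [V, M, J, O, T]
Visit V → queue [M, J, O, T]
Visit M → queue [J, O, T]
Visit J → queue [O, T]
Visit O → queue [T]
Visit T → queue []

I → L → N → P → R → S → U → K → Q → V → M → J → O → T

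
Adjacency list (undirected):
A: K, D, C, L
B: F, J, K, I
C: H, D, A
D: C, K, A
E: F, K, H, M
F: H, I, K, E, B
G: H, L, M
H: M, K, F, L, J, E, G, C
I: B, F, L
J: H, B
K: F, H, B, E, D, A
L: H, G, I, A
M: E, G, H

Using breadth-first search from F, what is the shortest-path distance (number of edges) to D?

Level 0: F
Level 1: B, E, H, I, K
Level 2: A, C, D, G, J, L, M
D first appears at level 2.

2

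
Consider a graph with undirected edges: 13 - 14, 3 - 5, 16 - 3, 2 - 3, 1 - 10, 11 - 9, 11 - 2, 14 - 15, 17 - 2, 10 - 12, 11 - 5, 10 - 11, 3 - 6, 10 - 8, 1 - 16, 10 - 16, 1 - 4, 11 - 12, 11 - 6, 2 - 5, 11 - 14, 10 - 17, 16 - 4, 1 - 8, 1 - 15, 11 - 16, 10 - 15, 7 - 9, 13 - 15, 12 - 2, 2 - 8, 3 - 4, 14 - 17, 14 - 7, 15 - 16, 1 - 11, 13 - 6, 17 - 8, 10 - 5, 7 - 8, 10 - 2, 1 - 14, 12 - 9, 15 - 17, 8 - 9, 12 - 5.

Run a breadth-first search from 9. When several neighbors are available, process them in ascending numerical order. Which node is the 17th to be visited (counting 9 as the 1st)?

Visit 9; enqueue 7, 8, 11, 12 → queue [7, 8, 11, 12]
Visit 7; enqueue 14 → queue [8, 11, 12, 14]
Visit 8; enqueue 1, 2, 10, 17 → queue [11, 12, 14, 1, 2, 10, 17]
Visit 11; enqueue 5, 6, 16 → queue [12, 14, 1, 2, 10, 17, 5, 6, 16]
Visit 12 → queue [14, 1, 2, 10, 17, 5, 6, 16]
Visit 14; enqueue 13, 15 → queue [1, 2, 10, 17, 5, 6, 16, 13, 15]
Visit 1; enqueue 4 → queue [2, 10, 17, 5, 6, 16, 13, 15, 4]
Visit 2; enqueue 3 → queue [10, 17, 5, 6, 16, 13, 15, 4, 3]
Visit 10 → queue [17, 5, 6, 16, 13, 15, 4, 3]
Visit 17 → queue [5, 6, 16, 13, 15, 4, 3]
Visit 5 → queue [6, 16, 13, 15, 4, 3]
Visit 6 → queue [16, 13, 15, 4, 3]
Visit 16 → queue [13, 15, 4, 3]
Visit 13 → queue [15, 4, 3]
Visit 15 → queue [4, 3]
Visit 4 → queue [3]
Visit 3 → queue []

Visit order: 9, 7, 8, 11, 12, 14, 1, 2, 10, 17, 5, 6, 16, 13, 15, 4, 3

3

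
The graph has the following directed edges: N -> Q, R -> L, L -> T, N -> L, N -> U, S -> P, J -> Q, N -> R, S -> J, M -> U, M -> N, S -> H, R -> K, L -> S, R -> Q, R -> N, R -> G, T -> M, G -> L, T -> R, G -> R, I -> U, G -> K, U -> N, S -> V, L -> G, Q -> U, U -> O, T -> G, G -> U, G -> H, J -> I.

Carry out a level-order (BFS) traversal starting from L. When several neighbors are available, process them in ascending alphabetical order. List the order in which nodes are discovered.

Visit L; enqueue G, S, T → queue [G, S, T]
Visit G; enqueue H, K, R, U → queue [S, T, H, K, R, U]
Visit S; enqueue J, P, V → queue [T, H, K, R, U, J, P, V]
Visit T; enqueue M → queue [H, K, R, U, J, P, V, M]
Visit H → queue [K, R, U, J, P, V, M]
Visit K → queue [R, U, J, P, V, M]
Visit R; enqueue N, Q → queue [U, J, P, V, M, N, Q]
Visit U; enqueue O → queue [J, P, V, M, N, Q, O]
Visit J; enqueue I → queue [P, V, M, N, Q, O, I]
Visit P → queue [V, M, N, Q, O, I]
Visit V → queue [M, N, Q, O, I]
Visit M → queue [N, Q, O, I]
Visit N → queue [Q, O, I]
Visit Q → queue [O, I]
Visit O → queue [I]
Visit I → queue []

L -> G -> S -> T -> H -> K -> R -> U -> J -> P -> V -> M -> N -> Q -> O -> I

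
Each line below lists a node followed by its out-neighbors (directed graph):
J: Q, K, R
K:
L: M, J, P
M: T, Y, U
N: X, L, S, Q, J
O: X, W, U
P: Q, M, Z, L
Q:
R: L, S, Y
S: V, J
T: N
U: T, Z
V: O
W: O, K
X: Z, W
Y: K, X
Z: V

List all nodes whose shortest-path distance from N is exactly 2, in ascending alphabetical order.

K, M, P, R, V, W, Z

Level 0: N
Level 1: J, L, Q, S, X
Level 2: K, M, P, R, V, W, Z
Level 3: O, T, U, Y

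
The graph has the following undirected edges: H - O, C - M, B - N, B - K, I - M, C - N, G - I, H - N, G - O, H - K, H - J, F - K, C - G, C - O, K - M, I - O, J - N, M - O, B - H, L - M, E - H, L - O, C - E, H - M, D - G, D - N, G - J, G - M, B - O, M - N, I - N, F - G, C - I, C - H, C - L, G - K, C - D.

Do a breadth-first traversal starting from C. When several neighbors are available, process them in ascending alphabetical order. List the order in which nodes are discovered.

C, D, E, G, H, I, L, M, N, O, F, J, K, B

Visit C; enqueue D, E, G, H, I, L, M, N, O → queue [D, E, G, H, I, L, M, N, O]
Visit D → queue [E, G, H, I, L, M, N, O]
Visit E → queue [G, H, I, L, M, N, O]
Visit G; enqueue F, J, K → queue [H, I, L, M, N, O, F, J, K]
Visit H; enqueue B → queue [I, L, M, N, O, F, J, K, B]
Visit I → queue [L, M, N, O, F, J, K, B]
Visit L → queue [M, N, O, F, J, K, B]
Visit M → queue [N, O, F, J, K, B]
Visit N → queue [O, F, J, K, B]
Visit O → queue [F, J, K, B]
Visit F → queue [J, K, B]
Visit J → queue [K, B]
Visit K → queue [B]
Visit B → queue []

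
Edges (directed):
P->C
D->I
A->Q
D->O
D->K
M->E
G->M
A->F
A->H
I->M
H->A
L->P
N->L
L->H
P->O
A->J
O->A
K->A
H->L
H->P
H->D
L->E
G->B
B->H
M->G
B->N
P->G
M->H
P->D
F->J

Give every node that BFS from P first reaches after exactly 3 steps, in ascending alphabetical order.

Level 0: P
Level 1: C, D, G, O
Level 2: A, B, I, K, M
Level 3: E, F, H, J, N, Q
Level 4: L

E, F, H, J, N, Q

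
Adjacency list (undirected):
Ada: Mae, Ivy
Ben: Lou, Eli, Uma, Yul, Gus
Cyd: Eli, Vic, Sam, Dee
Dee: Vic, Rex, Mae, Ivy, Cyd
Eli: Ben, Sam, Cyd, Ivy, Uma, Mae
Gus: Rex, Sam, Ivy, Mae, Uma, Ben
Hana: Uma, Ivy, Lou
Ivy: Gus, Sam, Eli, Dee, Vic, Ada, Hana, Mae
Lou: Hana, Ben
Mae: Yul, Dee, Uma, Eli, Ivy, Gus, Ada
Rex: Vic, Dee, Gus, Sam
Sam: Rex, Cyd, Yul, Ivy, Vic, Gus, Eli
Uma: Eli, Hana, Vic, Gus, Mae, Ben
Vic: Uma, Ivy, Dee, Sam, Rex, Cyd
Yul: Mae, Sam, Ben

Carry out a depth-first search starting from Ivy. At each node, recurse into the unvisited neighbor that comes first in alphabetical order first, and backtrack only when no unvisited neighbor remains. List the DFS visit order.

Ivy, Ada, Mae, Dee, Cyd, Eli, Ben, Gus, Rex, Sam, Vic, Uma, Hana, Lou, Yul

Visit Ivy
Ivy → Ada
Ada → Mae
Mae → Dee
Dee → Cyd
Cyd → Eli
Eli → Ben
Ben → Gus
Gus → Rex
Rex → Sam
Sam → Vic
Vic → Uma
Uma → Hana
Hana → Lou
Sam → Yul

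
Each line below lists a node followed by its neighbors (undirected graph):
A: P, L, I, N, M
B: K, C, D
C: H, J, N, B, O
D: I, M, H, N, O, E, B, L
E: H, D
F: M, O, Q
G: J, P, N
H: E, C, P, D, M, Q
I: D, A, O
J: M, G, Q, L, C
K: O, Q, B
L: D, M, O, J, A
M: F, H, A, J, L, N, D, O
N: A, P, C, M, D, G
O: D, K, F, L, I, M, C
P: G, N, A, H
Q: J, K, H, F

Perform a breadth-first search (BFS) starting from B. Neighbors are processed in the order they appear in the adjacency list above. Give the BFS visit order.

Visit B; enqueue K, C, D → queue [K, C, D]
Visit K; enqueue O, Q → queue [C, D, O, Q]
Visit C; enqueue H, J, N → queue [D, O, Q, H, J, N]
Visit D; enqueue I, M, E, L → queue [O, Q, H, J, N, I, M, E, L]
Visit O; enqueue F → queue [Q, H, J, N, I, M, E, L, F]
Visit Q → queue [H, J, N, I, M, E, L, F]
Visit H; enqueue P → queue [J, N, I, M, E, L, F, P]
Visit J; enqueue G → queue [N, I, M, E, L, F, P, G]
Visit N; enqueue A → queue [I, M, E, L, F, P, G, A]
Visit I → queue [M, E, L, F, P, G, A]
Visit M → queue [E, L, F, P, G, A]
Visit E → queue [L, F, P, G, A]
Visit L → queue [F, P, G, A]
Visit F → queue [P, G, A]
Visit P → queue [G, A]
Visit G → queue [A]
Visit A → queue []

B K C D O Q H J N I M E L F P G A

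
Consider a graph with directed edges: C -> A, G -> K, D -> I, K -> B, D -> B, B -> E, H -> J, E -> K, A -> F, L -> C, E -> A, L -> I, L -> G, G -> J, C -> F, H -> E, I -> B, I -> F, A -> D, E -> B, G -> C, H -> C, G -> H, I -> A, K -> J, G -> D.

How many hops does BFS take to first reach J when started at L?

2

Level 0: L
Level 1: C, G, I
Level 2: A, B, D, F, H, J, K
Level 3: E
J first appears at level 2.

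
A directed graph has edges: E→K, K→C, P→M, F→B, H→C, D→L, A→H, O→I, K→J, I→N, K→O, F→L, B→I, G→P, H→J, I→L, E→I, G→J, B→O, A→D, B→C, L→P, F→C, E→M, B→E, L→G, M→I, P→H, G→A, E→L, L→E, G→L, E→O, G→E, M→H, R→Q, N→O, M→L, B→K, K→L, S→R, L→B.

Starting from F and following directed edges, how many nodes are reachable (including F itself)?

16

BFS from F visits: F, B, C, L, E, I, K, O, G, P, M, N, J, A, H, D
Reachable nodes: 16 of 19 total.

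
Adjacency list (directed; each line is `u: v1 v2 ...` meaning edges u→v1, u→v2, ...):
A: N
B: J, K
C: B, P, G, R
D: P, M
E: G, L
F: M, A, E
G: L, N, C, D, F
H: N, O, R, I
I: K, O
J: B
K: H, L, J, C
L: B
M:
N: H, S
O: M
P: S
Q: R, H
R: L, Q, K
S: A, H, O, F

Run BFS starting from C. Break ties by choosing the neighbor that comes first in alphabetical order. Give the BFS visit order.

C B G P R J K D F L N S Q H M A E O I

Visit C; enqueue B, G, P, R → queue [B, G, P, R]
Visit B; enqueue J, K → queue [G, P, R, J, K]
Visit G; enqueue D, F, L, N → queue [P, R, J, K, D, F, L, N]
Visit P; enqueue S → queue [R, J, K, D, F, L, N, S]
Visit R; enqueue Q → queue [J, K, D, F, L, N, S, Q]
Visit J → queue [K, D, F, L, N, S, Q]
Visit K; enqueue H → queue [D, F, L, N, S, Q, H]
Visit D; enqueue M → queue [F, L, N, S, Q, H, M]
Visit F; enqueue A, E → queue [L, N, S, Q, H, M, A, E]
Visit L → queue [N, S, Q, H, M, A, E]
Visit N → queue [S, Q, H, M, A, E]
Visit S; enqueue O → queue [Q, H, M, A, E, O]
Visit Q → queue [H, M, A, E, O]
Visit H; enqueue I → queue [M, A, E, O, I]
Visit M → queue [A, E, O, I]
Visit A → queue [E, O, I]
Visit E → queue [O, I]
Visit O → queue [I]
Visit I → queue []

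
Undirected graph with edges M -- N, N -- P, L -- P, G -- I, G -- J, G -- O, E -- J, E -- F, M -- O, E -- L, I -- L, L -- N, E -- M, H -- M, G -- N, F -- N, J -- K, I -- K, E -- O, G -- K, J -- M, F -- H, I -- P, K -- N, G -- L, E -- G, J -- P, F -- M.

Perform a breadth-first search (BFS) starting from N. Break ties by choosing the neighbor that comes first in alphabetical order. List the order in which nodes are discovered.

N -> F -> G -> K -> L -> M -> P -> E -> H -> I -> J -> O

Visit N; enqueue F, G, K, L, M, P → queue [F, G, K, L, M, P]
Visit F; enqueue E, H → queue [G, K, L, M, P, E, H]
Visit G; enqueue I, J, O → queue [K, L, M, P, E, H, I, J, O]
Visit K → queue [L, M, P, E, H, I, J, O]
Visit L → queue [M, P, E, H, I, J, O]
Visit M → queue [P, E, H, I, J, O]
Visit P → queue [E, H, I, J, O]
Visit E → queue [H, I, J, O]
Visit H → queue [I, J, O]
Visit I → queue [J, O]
Visit J → queue [O]
Visit O → queue []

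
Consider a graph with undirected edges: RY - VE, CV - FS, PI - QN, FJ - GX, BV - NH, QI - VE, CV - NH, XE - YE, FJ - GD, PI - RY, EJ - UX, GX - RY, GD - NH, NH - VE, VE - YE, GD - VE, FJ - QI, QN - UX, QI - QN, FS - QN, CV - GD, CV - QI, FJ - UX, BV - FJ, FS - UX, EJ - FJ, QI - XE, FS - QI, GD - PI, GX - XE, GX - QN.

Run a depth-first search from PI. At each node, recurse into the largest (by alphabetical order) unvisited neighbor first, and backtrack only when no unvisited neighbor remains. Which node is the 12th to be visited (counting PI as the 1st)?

GD

Visit PI
PI → RY
RY → VE
VE → YE
YE → XE
XE → QI
QI → QN
QN → UX
UX → FS
FS → CV
CV → NH
NH → GD
GD → FJ
FJ → GX
FJ → EJ
FJ → BV

Visit order: PI, RY, VE, YE, XE, QI, QN, UX, FS, CV, NH, GD, FJ, GX, EJ, BV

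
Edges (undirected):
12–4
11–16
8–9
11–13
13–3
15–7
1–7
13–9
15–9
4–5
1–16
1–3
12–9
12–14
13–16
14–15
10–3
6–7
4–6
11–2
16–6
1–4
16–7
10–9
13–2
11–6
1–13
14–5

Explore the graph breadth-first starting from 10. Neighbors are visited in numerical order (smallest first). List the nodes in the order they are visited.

Visit 10; enqueue 3, 9 → queue [3, 9]
Visit 3; enqueue 1, 13 → queue [9, 1, 13]
Visit 9; enqueue 8, 12, 15 → queue [1, 13, 8, 12, 15]
Visit 1; enqueue 4, 7, 16 → queue [13, 8, 12, 15, 4, 7, 16]
Visit 13; enqueue 2, 11 → queue [8, 12, 15, 4, 7, 16, 2, 11]
Visit 8 → queue [12, 15, 4, 7, 16, 2, 11]
Visit 12; enqueue 14 → queue [15, 4, 7, 16, 2, 11, 14]
Visit 15 → queue [4, 7, 16, 2, 11, 14]
Visit 4; enqueue 5, 6 → queue [7, 16, 2, 11, 14, 5, 6]
Visit 7 → queue [16, 2, 11, 14, 5, 6]
Visit 16 → queue [2, 11, 14, 5, 6]
Visit 2 → queue [11, 14, 5, 6]
Visit 11 → queue [14, 5, 6]
Visit 14 → queue [5, 6]
Visit 5 → queue [6]
Visit 6 → queue []

10 -> 3 -> 9 -> 1 -> 13 -> 8 -> 12 -> 15 -> 4 -> 7 -> 16 -> 2 -> 11 -> 14 -> 5 -> 6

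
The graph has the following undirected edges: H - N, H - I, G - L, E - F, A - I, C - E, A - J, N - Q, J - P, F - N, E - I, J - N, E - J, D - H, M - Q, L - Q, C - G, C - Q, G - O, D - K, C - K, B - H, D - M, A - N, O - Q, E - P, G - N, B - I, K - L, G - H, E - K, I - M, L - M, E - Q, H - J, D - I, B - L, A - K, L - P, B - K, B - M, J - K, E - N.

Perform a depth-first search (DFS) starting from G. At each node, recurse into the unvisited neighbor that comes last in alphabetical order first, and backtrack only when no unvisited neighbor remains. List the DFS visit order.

Visit G
G → O
O → Q
Q → N
N → J
J → P
P → L
L → M
M → I
I → H
H → D
D → K
K → E
E → F
E → C
K → B
K → A

G, O, Q, N, J, P, L, M, I, H, D, K, E, F, C, B, A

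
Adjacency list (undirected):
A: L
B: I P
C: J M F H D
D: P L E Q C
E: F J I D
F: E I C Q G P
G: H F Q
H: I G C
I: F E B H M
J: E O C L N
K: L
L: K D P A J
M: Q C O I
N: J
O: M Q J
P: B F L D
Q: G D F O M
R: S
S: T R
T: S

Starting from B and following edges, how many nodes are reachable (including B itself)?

17

BFS from B visits: B, P, I, L, F, D, M, H, E, K, J, A, Q, G, C, O, N
Reachable nodes: 17 of 20 total.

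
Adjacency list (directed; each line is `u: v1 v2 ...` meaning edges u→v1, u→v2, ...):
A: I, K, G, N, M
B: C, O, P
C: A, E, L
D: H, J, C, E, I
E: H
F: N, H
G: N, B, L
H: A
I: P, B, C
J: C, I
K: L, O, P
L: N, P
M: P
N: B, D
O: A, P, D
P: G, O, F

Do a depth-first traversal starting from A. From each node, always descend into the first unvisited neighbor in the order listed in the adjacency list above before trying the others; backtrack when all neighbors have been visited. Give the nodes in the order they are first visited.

Visit A
A → I
I → P
P → G
G → N
N → B
B → C
C → E
E → H
C → L
B → O
O → D
D → J
P → F
A → K
A → M

A, I, P, G, N, B, C, E, H, L, O, D, J, F, K, M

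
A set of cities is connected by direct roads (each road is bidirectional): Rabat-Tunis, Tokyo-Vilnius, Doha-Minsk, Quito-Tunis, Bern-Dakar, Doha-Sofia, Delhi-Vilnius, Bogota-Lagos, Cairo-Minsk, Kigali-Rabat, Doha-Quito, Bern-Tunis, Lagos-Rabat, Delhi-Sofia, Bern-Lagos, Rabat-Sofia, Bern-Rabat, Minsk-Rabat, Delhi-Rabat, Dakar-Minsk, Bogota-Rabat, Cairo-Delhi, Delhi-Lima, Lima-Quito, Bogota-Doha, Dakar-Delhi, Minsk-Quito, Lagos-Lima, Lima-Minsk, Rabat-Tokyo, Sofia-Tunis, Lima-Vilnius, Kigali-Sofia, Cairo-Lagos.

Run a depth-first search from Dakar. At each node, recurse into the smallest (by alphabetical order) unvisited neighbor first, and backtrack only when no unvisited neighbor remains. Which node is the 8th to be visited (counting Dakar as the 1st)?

Visit Dakar
Dakar → Bern
Bern → Lagos
Lagos → Bogota
Bogota → Doha
Doha → Minsk
Minsk → Cairo
Cairo → Delhi
Delhi → Lima
Lima → Quito
Quito → Tunis
Tunis → Rabat
Rabat → Kigali
Kigali → Sofia
Rabat → Tokyo
Tokyo → Vilnius

Visit order: Dakar, Bern, Lagos, Bogota, Doha, Minsk, Cairo, Delhi, Lima, Quito, Tunis, Rabat, Kigali, Sofia, Tokyo, Vilnius

Delhi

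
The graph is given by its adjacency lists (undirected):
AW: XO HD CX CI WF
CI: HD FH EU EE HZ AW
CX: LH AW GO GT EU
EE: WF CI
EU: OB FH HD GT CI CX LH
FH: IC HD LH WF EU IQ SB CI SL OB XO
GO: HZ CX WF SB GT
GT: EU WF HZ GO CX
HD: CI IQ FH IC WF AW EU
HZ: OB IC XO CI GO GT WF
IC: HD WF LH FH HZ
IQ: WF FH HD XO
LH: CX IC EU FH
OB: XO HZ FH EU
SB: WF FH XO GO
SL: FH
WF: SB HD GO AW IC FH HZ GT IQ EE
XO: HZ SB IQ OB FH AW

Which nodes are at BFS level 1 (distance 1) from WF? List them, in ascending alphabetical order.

AW, EE, FH, GO, GT, HD, HZ, IC, IQ, SB

Level 0: WF
Level 1: AW, EE, FH, GO, GT, HD, HZ, IC, IQ, SB
Level 2: CI, CX, EU, LH, OB, SL, XO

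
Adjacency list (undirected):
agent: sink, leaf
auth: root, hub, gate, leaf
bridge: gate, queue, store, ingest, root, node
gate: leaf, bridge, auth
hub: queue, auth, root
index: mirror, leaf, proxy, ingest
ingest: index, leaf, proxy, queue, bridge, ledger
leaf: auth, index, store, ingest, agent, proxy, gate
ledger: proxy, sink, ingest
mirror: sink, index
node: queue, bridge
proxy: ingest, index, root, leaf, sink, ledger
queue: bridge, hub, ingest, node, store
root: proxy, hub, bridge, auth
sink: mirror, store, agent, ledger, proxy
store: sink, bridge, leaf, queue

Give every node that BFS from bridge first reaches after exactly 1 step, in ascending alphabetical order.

gate, ingest, node, queue, root, store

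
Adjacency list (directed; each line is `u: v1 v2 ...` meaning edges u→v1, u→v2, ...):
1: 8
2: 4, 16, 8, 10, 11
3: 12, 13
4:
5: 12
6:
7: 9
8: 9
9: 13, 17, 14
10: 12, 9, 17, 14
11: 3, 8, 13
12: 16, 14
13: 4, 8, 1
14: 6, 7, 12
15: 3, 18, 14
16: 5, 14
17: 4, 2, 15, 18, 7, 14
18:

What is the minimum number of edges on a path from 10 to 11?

3

Level 0: 10
Level 1: 9, 12, 14, 17
Level 2: 2, 4, 6, 7, 13, 15, 16, 18
Level 3: 1, 3, 5, 8, 11
11 first appears at level 3.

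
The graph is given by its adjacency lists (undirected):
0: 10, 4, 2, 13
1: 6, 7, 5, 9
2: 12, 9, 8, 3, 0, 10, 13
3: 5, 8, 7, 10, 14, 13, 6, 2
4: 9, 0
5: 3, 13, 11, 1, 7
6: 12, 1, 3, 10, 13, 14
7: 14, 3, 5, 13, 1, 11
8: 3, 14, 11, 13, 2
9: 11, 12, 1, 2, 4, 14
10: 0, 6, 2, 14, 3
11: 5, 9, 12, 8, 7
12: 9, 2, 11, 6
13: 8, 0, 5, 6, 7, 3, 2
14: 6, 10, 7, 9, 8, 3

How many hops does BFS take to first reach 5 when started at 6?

2

Level 0: 6
Level 1: 1, 3, 10, 12, 13, 14
Level 2: 0, 2, 5, 7, 8, 9, 11
Level 3: 4
5 first appears at level 2.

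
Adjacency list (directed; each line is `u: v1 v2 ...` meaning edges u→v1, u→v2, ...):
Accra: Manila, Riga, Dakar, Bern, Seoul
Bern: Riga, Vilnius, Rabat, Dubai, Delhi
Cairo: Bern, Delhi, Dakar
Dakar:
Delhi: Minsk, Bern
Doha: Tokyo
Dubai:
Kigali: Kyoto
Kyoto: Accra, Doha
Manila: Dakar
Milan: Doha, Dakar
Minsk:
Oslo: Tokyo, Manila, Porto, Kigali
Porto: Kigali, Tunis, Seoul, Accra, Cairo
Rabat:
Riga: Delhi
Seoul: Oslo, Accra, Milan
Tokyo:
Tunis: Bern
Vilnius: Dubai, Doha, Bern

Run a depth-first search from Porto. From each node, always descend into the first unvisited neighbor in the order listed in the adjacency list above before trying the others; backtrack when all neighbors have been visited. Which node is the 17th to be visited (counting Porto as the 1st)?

Oslo

Visit Porto
Porto → Kigali
Kigali → Kyoto
Kyoto → Accra
Accra → Manila
Manila → Dakar
Accra → Riga
Riga → Delhi
Delhi → Minsk
Delhi → Bern
Bern → Vilnius
Vilnius → Dubai
Vilnius → Doha
Doha → Tokyo
Bern → Rabat
Accra → Seoul
Seoul → Oslo
Seoul → Milan
Porto → Tunis
Porto → Cairo

Visit order: Porto, Kigali, Kyoto, Accra, Manila, Dakar, Riga, Delhi, Minsk, Bern, Vilnius, Dubai, Doha, Tokyo, Rabat, Seoul, Oslo, Milan, Tunis, Cairo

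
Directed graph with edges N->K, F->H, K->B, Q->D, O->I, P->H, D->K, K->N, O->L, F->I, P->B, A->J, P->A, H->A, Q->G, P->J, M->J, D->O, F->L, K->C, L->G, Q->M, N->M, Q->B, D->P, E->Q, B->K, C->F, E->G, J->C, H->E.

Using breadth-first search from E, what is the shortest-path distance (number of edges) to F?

5

Level 0: E
Level 1: G, Q
Level 2: B, D, M
Level 3: J, K, O, P
Level 4: A, C, H, I, L, N
Level 5: F
F first appears at level 5.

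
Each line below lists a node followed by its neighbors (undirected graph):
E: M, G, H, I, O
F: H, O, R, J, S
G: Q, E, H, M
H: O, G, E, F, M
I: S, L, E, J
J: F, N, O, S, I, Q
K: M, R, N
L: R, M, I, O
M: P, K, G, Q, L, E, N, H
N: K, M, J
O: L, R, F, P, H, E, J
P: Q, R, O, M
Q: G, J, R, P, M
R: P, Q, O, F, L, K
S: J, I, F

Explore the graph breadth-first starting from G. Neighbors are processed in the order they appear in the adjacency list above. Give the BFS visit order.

G -> Q -> E -> H -> M -> J -> R -> P -> I -> O -> F -> K -> L -> N -> S

Visit G; enqueue Q, E, H, M → queue [Q, E, H, M]
Visit Q; enqueue J, R, P → queue [E, H, M, J, R, P]
Visit E; enqueue I, O → queue [H, M, J, R, P, I, O]
Visit H; enqueue F → queue [M, J, R, P, I, O, F]
Visit M; enqueue K, L, N → queue [J, R, P, I, O, F, K, L, N]
Visit J; enqueue S → queue [R, P, I, O, F, K, L, N, S]
Visit R → queue [P, I, O, F, K, L, N, S]
Visit P → queue [I, O, F, K, L, N, S]
Visit I → queue [O, F, K, L, N, S]
Visit O → queue [F, K, L, N, S]
Visit F → queue [K, L, N, S]
Visit K → queue [L, N, S]
Visit L → queue [N, S]
Visit N → queue [S]
Visit S → queue []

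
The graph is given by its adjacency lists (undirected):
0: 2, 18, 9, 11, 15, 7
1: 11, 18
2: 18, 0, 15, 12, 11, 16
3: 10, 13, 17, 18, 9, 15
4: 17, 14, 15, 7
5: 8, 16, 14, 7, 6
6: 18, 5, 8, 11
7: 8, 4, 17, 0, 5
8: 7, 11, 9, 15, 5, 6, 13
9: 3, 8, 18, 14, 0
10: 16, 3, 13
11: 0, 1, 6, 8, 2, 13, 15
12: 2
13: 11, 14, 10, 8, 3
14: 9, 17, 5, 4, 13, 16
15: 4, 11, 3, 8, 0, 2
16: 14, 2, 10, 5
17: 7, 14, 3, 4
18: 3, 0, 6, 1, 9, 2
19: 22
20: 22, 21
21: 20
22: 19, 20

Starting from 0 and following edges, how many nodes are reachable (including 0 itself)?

19

BFS from 0 visits: 0, 18, 15, 11, 9, 7, 2, 6, 3, 1, 8, 4, 13, 14, 17, 5, 16, 12, 10
Reachable nodes: 19 of 23 total.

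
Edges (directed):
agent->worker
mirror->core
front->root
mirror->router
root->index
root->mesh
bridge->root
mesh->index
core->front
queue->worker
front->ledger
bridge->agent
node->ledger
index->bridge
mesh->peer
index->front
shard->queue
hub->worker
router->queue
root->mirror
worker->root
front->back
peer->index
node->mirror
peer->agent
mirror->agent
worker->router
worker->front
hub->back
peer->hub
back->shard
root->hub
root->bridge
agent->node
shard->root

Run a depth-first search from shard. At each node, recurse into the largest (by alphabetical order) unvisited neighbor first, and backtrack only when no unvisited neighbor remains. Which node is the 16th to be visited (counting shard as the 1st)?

Visit shard
shard → root
root → mirror
mirror → router
router → queue
queue → worker
worker → front
front → ledger
front → back
mirror → core
mirror → agent
agent → node
root → mesh
mesh → peer
peer → index
index → bridge
peer → hub

Visit order: shard, root, mirror, router, queue, worker, front, ledger, back, core, agent, node, mesh, peer, index, bridge, hub

bridge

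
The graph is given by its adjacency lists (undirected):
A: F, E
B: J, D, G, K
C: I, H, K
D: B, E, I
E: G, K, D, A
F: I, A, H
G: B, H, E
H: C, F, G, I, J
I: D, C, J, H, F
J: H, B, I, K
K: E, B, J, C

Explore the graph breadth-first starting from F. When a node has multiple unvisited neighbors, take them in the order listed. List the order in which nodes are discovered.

F -> I -> A -> H -> D -> C -> J -> E -> G -> B -> K

Visit F; enqueue I, A, H → queue [I, A, H]
Visit I; enqueue D, C, J → queue [A, H, D, C, J]
Visit A; enqueue E → queue [H, D, C, J, E]
Visit H; enqueue G → queue [D, C, J, E, G]
Visit D; enqueue B → queue [C, J, E, G, B]
Visit C; enqueue K → queue [J, E, G, B, K]
Visit J → queue [E, G, B, K]
Visit E → queue [G, B, K]
Visit G → queue [B, K]
Visit B → queue [K]
Visit K → queue []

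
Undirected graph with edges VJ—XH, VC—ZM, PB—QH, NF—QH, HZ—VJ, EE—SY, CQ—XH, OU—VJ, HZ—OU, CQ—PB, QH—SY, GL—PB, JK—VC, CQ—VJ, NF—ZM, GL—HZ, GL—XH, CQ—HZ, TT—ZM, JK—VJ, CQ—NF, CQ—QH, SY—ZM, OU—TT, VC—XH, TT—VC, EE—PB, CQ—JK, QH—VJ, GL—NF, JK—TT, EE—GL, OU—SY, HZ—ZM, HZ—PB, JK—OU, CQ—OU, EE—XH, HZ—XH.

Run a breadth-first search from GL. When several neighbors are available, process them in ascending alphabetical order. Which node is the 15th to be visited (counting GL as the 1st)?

Visit GL; enqueue EE, HZ, NF, PB, XH → queue [EE, HZ, NF, PB, XH]
Visit EE; enqueue SY → queue [HZ, NF, PB, XH, SY]
Visit HZ; enqueue CQ, OU, VJ, ZM → queue [NF, PB, XH, SY, CQ, OU, VJ, ZM]
Visit NF; enqueue QH → queue [PB, XH, SY, CQ, OU, VJ, ZM, QH]
Visit PB → queue [XH, SY, CQ, OU, VJ, ZM, QH]
Visit XH; enqueue VC → queue [SY, CQ, OU, VJ, ZM, QH, VC]
Visit SY → queue [CQ, OU, VJ, ZM, QH, VC]
Visit CQ; enqueue JK → queue [OU, VJ, ZM, QH, VC, JK]
Visit OU; enqueue TT → queue [VJ, ZM, QH, VC, JK, TT]
Visit VJ → queue [ZM, QH, VC, JK, TT]
Visit ZM → queue [QH, VC, JK, TT]
Visit QH → queue [VC, JK, TT]
Visit VC → queue [JK, TT]
Visit JK → queue [TT]
Visit TT → queue []

Visit order: GL, EE, HZ, NF, PB, XH, SY, CQ, OU, VJ, ZM, QH, VC, JK, TT

TT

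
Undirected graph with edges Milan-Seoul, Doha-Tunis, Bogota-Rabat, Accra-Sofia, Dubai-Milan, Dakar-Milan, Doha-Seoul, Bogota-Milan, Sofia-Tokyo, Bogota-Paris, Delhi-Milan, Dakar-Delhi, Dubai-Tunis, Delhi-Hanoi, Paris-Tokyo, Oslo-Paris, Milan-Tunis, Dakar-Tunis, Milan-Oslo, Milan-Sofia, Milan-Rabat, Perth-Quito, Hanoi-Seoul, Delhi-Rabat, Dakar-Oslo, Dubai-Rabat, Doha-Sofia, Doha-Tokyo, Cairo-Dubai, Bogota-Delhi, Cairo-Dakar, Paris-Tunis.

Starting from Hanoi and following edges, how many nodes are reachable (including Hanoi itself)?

16

BFS from Hanoi visits: Hanoi, Seoul, Delhi, Milan, Doha, Rabat, Dakar, Bogota, Tunis, Sofia, Oslo, Dubai, Tokyo, Cairo, Paris, Accra
Reachable nodes: 16 of 18 total.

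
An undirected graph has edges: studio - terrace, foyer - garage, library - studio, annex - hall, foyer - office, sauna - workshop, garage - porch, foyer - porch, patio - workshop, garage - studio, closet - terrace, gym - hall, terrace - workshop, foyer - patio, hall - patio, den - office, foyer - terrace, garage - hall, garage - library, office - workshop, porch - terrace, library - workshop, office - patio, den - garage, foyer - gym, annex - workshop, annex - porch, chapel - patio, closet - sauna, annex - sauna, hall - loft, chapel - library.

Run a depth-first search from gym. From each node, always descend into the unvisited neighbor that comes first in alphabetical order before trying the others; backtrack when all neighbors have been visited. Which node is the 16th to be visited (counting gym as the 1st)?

Visit gym
gym → foyer
foyer → garage
garage → den
den → office
office → patio
patio → chapel
chapel → library
library → studio
studio → terrace
terrace → closet
closet → sauna
sauna → annex
annex → hall
hall → loft
annex → porch
annex → workshop

Visit order: gym, foyer, garage, den, office, patio, chapel, library, studio, terrace, closet, sauna, annex, hall, loft, porch, workshop

porch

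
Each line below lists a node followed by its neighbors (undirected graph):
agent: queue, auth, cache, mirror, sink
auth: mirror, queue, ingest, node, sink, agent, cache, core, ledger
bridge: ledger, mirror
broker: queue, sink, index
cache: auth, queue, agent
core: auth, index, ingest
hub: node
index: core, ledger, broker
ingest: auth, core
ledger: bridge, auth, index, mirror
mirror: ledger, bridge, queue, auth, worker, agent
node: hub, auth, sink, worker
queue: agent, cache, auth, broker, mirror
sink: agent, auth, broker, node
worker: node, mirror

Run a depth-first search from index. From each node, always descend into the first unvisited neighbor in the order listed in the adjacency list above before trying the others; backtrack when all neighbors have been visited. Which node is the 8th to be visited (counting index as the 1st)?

Visit index
index → core
core → auth
auth → mirror
mirror → ledger
ledger → bridge
mirror → queue
queue → agent
agent → cache
agent → sink
sink → broker
sink → node
node → hub
node → worker
auth → ingest

Visit order: index, core, auth, mirror, ledger, bridge, queue, agent, cache, sink, broker, node, hub, worker, ingest

agent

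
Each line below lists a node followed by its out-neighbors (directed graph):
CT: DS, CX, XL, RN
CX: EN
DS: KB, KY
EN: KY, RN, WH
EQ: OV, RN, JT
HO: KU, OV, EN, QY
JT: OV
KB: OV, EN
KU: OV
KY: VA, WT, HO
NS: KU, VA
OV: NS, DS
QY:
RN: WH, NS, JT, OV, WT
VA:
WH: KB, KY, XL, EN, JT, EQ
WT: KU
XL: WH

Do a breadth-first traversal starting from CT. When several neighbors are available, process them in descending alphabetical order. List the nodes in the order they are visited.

CT → XL → RN → DS → CX → WH → WT → OV → NS → JT → KY → KB → EN → EQ → KU → VA → HO → QY

Visit CT; enqueue XL, RN, DS, CX → queue [XL, RN, DS, CX]
Visit XL; enqueue WH → queue [RN, DS, CX, WH]
Visit RN; enqueue WT, OV, NS, JT → queue [DS, CX, WH, WT, OV, NS, JT]
Visit DS; enqueue KY, KB → queue [CX, WH, WT, OV, NS, JT, KY, KB]
Visit CX; enqueue EN → queue [WH, WT, OV, NS, JT, KY, KB, EN]
Visit WH; enqueue EQ → queue [WT, OV, NS, JT, KY, KB, EN, EQ]
Visit WT; enqueue KU → queue [OV, NS, JT, KY, KB, EN, EQ, KU]
Visit OV → queue [NS, JT, KY, KB, EN, EQ, KU]
Visit NS; enqueue VA → queue [JT, KY, KB, EN, EQ, KU, VA]
Visit JT → queue [KY, KB, EN, EQ, KU, VA]
Visit KY; enqueue HO → queue [KB, EN, EQ, KU, VA, HO]
Visit KB → queue [EN, EQ, KU, VA, HO]
Visit EN → queue [EQ, KU, VA, HO]
Visit EQ → queue [KU, VA, HO]
Visit KU → queue [VA, HO]
Visit VA → queue [HO]
Visit HO; enqueue QY → queue [QY]
Visit QY → queue []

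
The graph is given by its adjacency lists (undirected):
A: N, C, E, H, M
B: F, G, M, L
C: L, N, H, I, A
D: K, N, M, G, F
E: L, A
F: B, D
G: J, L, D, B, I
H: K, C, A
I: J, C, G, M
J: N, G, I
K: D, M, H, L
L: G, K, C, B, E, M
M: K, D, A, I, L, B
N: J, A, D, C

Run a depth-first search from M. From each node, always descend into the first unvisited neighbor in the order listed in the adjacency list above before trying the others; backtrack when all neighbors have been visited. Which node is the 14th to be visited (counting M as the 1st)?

F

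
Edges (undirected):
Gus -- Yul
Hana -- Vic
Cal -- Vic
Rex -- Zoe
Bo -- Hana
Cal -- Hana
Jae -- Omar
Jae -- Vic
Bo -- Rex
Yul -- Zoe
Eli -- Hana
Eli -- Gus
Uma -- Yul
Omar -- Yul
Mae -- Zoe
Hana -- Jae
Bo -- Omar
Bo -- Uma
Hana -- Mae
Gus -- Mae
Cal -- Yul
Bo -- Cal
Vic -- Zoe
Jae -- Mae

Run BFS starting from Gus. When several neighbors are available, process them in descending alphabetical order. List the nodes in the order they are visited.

Gus, Yul, Mae, Eli, Zoe, Uma, Omar, Cal, Jae, Hana, Vic, Rex, Bo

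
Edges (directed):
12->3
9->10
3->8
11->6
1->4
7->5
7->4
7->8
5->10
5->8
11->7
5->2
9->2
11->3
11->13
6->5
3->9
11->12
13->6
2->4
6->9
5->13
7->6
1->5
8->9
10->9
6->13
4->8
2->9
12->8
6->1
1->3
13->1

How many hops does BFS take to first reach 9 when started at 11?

Level 0: 11
Level 1: 3, 6, 7, 12, 13
Level 2: 1, 4, 5, 8, 9
Level 3: 2, 10
9 first appears at level 2.

2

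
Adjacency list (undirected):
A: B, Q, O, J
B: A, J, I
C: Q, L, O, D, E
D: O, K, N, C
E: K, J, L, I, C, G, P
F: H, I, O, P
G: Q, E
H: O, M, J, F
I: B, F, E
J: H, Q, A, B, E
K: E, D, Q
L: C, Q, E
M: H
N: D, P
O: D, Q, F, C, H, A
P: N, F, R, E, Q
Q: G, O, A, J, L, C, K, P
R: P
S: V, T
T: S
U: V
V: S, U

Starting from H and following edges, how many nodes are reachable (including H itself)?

18

BFS from H visits: H, F, J, M, O, I, P, A, B, E, Q, C, D, N, R, G, K, L
Reachable nodes: 18 of 22 total.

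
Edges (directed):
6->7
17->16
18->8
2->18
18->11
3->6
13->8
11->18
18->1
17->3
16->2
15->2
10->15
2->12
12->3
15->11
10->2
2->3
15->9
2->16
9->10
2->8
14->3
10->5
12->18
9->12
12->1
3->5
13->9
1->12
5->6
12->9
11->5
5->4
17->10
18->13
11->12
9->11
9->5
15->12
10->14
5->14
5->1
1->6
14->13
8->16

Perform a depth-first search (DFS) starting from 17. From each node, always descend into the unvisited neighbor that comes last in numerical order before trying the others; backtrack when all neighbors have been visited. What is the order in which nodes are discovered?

Visit 17
17 → 16
16 → 2
2 → 18
18 → 13
13 → 9
9 → 12
12 → 3
3 → 6
6 → 7
3 → 5
5 → 14
5 → 4
5 → 1
9 → 11
9 → 10
10 → 15
13 → 8

17 -> 16 -> 2 -> 18 -> 13 -> 9 -> 12 -> 3 -> 6 -> 7 -> 5 -> 14 -> 4 -> 1 -> 11 -> 10 -> 15 -> 8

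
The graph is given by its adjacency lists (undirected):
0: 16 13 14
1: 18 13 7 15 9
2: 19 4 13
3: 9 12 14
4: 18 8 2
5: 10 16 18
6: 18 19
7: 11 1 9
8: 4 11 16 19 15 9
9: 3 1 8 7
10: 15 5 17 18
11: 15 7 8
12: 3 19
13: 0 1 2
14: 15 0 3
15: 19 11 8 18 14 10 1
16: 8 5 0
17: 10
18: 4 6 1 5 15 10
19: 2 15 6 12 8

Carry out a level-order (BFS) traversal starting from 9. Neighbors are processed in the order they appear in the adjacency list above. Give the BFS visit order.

9 3 1 8 7 12 14 18 13 15 4 11 16 19 0 6 5 10 2 17

Visit 9; enqueue 3, 1, 8, 7 → queue [3, 1, 8, 7]
Visit 3; enqueue 12, 14 → queue [1, 8, 7, 12, 14]
Visit 1; enqueue 18, 13, 15 → queue [8, 7, 12, 14, 18, 13, 15]
Visit 8; enqueue 4, 11, 16, 19 → queue [7, 12, 14, 18, 13, 15, 4, 11, 16, 19]
Visit 7 → queue [12, 14, 18, 13, 15, 4, 11, 16, 19]
Visit 12 → queue [14, 18, 13, 15, 4, 11, 16, 19]
Visit 14; enqueue 0 → queue [18, 13, 15, 4, 11, 16, 19, 0]
Visit 18; enqueue 6, 5, 10 → queue [13, 15, 4, 11, 16, 19, 0, 6, 5, 10]
Visit 13; enqueue 2 → queue [15, 4, 11, 16, 19, 0, 6, 5, 10, 2]
Visit 15 → queue [4, 11, 16, 19, 0, 6, 5, 10, 2]
Visit 4 → queue [11, 16, 19, 0, 6, 5, 10, 2]
Visit 11 → queue [16, 19, 0, 6, 5, 10, 2]
Visit 16 → queue [19, 0, 6, 5, 10, 2]
Visit 19 → queue [0, 6, 5, 10, 2]
Visit 0 → queue [6, 5, 10, 2]
Visit 6 → queue [5, 10, 2]
Visit 5 → queue [10, 2]
Visit 10; enqueue 17 → queue [2, 17]
Visit 2 → queue [17]
Visit 17 → queue []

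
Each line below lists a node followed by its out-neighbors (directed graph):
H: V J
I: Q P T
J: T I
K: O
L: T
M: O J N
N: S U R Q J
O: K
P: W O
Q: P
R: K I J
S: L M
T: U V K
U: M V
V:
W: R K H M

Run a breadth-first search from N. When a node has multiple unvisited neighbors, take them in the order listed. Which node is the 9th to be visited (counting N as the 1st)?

Visit N; enqueue S, U, R, Q, J → queue [S, U, R, Q, J]
Visit S; enqueue L, M → queue [U, R, Q, J, L, M]
Visit U; enqueue V → queue [R, Q, J, L, M, V]
Visit R; enqueue K, I → queue [Q, J, L, M, V, K, I]
Visit Q; enqueue P → queue [J, L, M, V, K, I, P]
Visit J; enqueue T → queue [L, M, V, K, I, P, T]
Visit L → queue [M, V, K, I, P, T]
Visit M; enqueue O → queue [V, K, I, P, T, O]
Visit V → queue [K, I, P, T, O]
Visit K → queue [I, P, T, O]
Visit I → queue [P, T, O]
Visit P; enqueue W → queue [T, O, W]
Visit T → queue [O, W]
Visit O → queue [W]
Visit W; enqueue H → queue [H]
Visit H → queue []

Visit order: N, S, U, R, Q, J, L, M, V, K, I, P, T, O, W, H

V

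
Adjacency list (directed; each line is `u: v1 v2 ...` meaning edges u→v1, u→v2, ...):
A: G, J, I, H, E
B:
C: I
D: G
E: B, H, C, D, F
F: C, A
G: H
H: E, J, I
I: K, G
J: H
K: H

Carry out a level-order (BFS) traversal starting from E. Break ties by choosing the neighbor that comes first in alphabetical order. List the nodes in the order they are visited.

E -> B -> C -> D -> F -> H -> I -> G -> A -> J -> K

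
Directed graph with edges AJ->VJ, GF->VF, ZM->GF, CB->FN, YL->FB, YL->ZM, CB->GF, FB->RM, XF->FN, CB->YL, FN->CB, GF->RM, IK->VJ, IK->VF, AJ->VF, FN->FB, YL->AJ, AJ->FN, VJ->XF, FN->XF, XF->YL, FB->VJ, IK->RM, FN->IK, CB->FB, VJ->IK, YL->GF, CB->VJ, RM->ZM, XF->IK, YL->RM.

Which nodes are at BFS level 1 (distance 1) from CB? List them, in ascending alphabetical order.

FB, FN, GF, VJ, YL

Level 0: CB
Level 1: FB, FN, GF, VJ, YL
Level 2: AJ, IK, RM, VF, XF, ZM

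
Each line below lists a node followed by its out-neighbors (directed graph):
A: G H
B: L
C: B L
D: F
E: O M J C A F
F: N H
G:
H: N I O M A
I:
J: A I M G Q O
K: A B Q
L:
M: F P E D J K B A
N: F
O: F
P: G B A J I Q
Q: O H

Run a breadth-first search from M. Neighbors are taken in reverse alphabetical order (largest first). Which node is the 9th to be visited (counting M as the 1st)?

A

Visit M; enqueue P, K, J, F, E, D, B, A → queue [P, K, J, F, E, D, B, A]
Visit P; enqueue Q, I, G → queue [K, J, F, E, D, B, A, Q, I, G]
Visit K → queue [J, F, E, D, B, A, Q, I, G]
Visit J; enqueue O → queue [F, E, D, B, A, Q, I, G, O]
Visit F; enqueue N, H → queue [E, D, B, A, Q, I, G, O, N, H]
Visit E; enqueue C → queue [D, B, A, Q, I, G, O, N, H, C]
Visit D → queue [B, A, Q, I, G, O, N, H, C]
Visit B; enqueue L → queue [A, Q, I, G, O, N, H, C, L]
Visit A → queue [Q, I, G, O, N, H, C, L]
Visit Q → queue [I, G, O, N, H, C, L]
Visit I → queue [G, O, N, H, C, L]
Visit G → queue [O, N, H, C, L]
Visit O → queue [N, H, C, L]
Visit N → queue [H, C, L]
Visit H → queue [C, L]
Visit C → queue [L]
Visit L → queue []

Visit order: M, P, K, J, F, E, D, B, A, Q, I, G, O, N, H, C, L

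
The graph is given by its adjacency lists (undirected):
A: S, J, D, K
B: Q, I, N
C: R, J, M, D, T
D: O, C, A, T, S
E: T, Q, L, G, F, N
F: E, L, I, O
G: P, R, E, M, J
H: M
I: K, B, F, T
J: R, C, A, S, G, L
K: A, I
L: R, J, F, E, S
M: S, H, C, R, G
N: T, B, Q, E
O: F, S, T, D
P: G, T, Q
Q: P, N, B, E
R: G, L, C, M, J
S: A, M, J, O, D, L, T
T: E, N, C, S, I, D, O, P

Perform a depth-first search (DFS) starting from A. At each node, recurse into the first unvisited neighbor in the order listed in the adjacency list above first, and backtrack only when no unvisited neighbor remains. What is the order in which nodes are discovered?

A, S, M, H, C, R, G, P, T, E, Q, N, B, I, K, F, L, J, O, D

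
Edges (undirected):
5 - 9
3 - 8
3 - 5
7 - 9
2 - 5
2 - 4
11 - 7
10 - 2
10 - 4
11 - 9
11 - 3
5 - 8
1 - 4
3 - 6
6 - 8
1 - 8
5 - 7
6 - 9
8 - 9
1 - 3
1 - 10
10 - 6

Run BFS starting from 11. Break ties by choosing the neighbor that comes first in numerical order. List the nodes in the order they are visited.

Visit 11; enqueue 3, 7, 9 → queue [3, 7, 9]
Visit 3; enqueue 1, 5, 6, 8 → queue [7, 9, 1, 5, 6, 8]
Visit 7 → queue [9, 1, 5, 6, 8]
Visit 9 → queue [1, 5, 6, 8]
Visit 1; enqueue 4, 10 → queue [5, 6, 8, 4, 10]
Visit 5; enqueue 2 → queue [6, 8, 4, 10, 2]
Visit 6 → queue [8, 4, 10, 2]
Visit 8 → queue [4, 10, 2]
Visit 4 → queue [10, 2]
Visit 10 → queue [2]
Visit 2 → queue []

11, 3, 7, 9, 1, 5, 6, 8, 4, 10, 2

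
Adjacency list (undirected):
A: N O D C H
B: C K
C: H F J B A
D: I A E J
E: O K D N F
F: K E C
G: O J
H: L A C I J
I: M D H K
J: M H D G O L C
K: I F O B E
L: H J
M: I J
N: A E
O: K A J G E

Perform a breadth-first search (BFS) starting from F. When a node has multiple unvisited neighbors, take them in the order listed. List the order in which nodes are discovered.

Visit F; enqueue K, E, C → queue [K, E, C]
Visit K; enqueue I, O, B → queue [E, C, I, O, B]
Visit E; enqueue D, N → queue [C, I, O, B, D, N]
Visit C; enqueue H, J, A → queue [I, O, B, D, N, H, J, A]
Visit I; enqueue M → queue [O, B, D, N, H, J, A, M]
Visit O; enqueue G → queue [B, D, N, H, J, A, M, G]
Visit B → queue [D, N, H, J, A, M, G]
Visit D → queue [N, H, J, A, M, G]
Visit N → queue [H, J, A, M, G]
Visit H; enqueue L → queue [J, A, M, G, L]
Visit J → queue [A, M, G, L]
Visit A → queue [M, G, L]
Visit M → queue [G, L]
Visit G → queue [L]
Visit L → queue []

F, K, E, C, I, O, B, D, N, H, J, A, M, G, L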